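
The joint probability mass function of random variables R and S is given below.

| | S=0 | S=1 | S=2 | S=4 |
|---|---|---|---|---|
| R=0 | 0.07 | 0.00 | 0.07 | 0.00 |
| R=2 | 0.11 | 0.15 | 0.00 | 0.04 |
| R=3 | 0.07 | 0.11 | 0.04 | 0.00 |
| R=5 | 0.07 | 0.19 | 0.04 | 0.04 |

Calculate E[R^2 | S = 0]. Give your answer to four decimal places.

P(S = 0) = 0.32.
Σ R^2·P over the event = 0·(0.07) + 4·(0.11) + 9·(0.07) + 25·(0.07) = 2.82.
E[R^2 | S = 0] = (2.82) / (0.32) = 8.8125.

8.8125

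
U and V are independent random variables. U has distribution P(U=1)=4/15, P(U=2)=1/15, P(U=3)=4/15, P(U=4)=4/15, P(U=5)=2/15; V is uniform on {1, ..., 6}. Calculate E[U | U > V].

P(U > V) = 29/90.
Summing U·P(x,y) over outcomes with U > V gives 19/15.
E[U | U > V] = (19/15) / (29/90) = 114/29.

114/29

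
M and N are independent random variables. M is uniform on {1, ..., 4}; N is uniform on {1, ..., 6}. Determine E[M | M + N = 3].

Outcomes with M + N = 3: (1,2), (2,1), each with probability 1/24.
E[M | M + N = 3] = (1 + 2) / 2 = 3/2.

3/2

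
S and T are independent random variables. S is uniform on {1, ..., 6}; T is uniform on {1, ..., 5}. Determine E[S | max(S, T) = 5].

Outcomes with max(S, T) = 5: (1,5), (2,5), (3,5), (4,5), (5,1), (5,2), (5,3), (5,4), (5,5), each with probability 1/30.
E[S | max(S, T) = 5] = (1 + 2 + 3 + 4 + 5 + 5 + 5 + 5 + 5) / 9 = 35/9.

35/9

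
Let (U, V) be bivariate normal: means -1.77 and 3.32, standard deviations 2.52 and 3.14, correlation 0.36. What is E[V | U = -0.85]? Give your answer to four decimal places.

3.7327

E[V | U=x] = μ_V + ρ(σ_V/σ_U)(x − μ_U) for jointly normal variables.
E[V | U=-0.85] = 3.32 + (0.36)·(3.14/2.52)·(-0.85 − (-1.77)) = 3.32 + (0.44857)·(0.92) = 3.7327.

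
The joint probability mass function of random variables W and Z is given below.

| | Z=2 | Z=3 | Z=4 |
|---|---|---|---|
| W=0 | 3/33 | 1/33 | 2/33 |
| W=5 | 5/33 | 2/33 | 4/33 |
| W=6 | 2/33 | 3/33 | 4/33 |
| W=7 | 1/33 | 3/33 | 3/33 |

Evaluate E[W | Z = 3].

P(Z = 3) = 3/11.
Σ W·P over the event = 0·(1/33) + 5·(2/33) + 6·(3/33) + 7·(3/33) = 49/33.
E[W | Z = 3] = (49/33) / (3/11) = 49/9.

49/9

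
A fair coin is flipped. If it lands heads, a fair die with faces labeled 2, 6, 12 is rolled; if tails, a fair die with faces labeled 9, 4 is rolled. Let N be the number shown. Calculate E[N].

E[N | heads] = (2+6+12)/3 = 20/3.
E[N | tails] = (9+4)/2 = 13/2.
By the law of total expectation,
E[N] = (1/2)·(20/3) + (1/2)·(13/2) = 79/12.

79/12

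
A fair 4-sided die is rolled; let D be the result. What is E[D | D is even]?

Given D is even, D is equally likely to be any of {2, 4}.
E[D | D is even] = (2 + 4) / 2 = 3.

3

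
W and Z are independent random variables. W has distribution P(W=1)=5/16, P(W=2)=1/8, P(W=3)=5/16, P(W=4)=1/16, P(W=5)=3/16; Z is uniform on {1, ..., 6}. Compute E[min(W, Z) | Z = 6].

43/16

P(Z = 6) = 1/6.
Summing min(W,Z)·P(x,y) over outcomes with Z = 6 gives 43/96.
E[min(W, Z) | Z = 6] = (43/96) / (1/6) = 43/16.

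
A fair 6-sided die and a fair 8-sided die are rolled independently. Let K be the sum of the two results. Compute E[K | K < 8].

P(K < 8) = 7/16.
Σ over the event: 2·1/48 + 3·1/24 + 4·1/16 + 5·1/12 + 6·5/48 + 7·1/8 = 7/3.
E[K | K < 8] = (7/3) / (7/16) = 16/3.

16/3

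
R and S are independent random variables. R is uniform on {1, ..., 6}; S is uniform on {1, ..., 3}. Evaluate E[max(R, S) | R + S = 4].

Outcomes with R + S = 4: (1,3), (2,2), (3,1), each with probability 1/18.
E[max(R, S) | R + S = 4] = (3 + 2 + 3) / 3 = 8/3.

8/3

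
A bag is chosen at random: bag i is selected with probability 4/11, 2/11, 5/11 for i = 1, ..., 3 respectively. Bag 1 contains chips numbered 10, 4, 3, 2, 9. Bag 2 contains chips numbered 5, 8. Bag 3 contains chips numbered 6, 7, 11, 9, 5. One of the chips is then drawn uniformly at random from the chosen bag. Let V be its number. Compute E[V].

E[V | bag 1] = (10+4+3+2+9)/5 = 28/5.
E[V | bag 2] = (5+8)/2 = 13/2.
E[V | bag 3] = (6+7+11+9+5)/5 = 38/5.
E[V] = (4/11)·(28/5) + (2/11)·(13/2) + (5/11)·(38/5) = 367/55.

367/55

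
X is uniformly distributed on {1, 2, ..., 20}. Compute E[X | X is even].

Given X is even, X is equally likely to be any of {2, 4, 6, 8, 10, 12, 14, 16, 18, 20}.
E[X | X is even] = (2 + 4 + 6 + 8 + 10 + 12 + 14 + 16 + 18 + 20) / 10 = 11.

11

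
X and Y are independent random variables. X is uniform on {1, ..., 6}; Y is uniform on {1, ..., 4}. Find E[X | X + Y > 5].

32/7

P(X + Y > 5) = 7/12.
Summing X·P(x,y) over outcomes with X + Y > 5 gives 8/3.
E[X | X + Y > 5] = (8/3) / (7/12) = 32/7.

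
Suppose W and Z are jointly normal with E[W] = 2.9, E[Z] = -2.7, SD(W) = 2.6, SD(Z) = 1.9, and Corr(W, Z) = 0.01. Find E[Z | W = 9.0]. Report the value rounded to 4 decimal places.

-2.6554

The regression of Z on W has slope ρ·σ_Z/σ_W and passes through (μ_W, μ_Z).
E[Z | W=9.0] = -2.7 + (0.01)·(1.9/2.6)·(9.0 − (2.9)) = -2.7 + (0.0073077)·(6.1) = -2.6554.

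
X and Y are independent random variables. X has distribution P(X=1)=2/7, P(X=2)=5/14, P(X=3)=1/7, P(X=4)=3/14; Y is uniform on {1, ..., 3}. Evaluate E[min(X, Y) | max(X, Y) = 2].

P(max(X, Y) = 2) = 1/3.
Summing min(X,Y)·P(x,y) over outcomes with max(X, Y) = 2 gives 19/42.
E[min(X, Y) | max(X, Y) = 2] = (19/42) / (1/3) = 19/14.

19/14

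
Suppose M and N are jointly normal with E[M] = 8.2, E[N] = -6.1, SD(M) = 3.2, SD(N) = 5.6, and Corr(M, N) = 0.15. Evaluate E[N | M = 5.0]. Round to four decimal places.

E[N | M=x] = μ_N + ρ(σ_N/σ_M)(x − μ_M) for jointly normal variables.
E[N | M=5.0] = -6.1 + (0.15)·(5.6/3.2)·(5.0 − (8.2)) = -6.1 + (0.2625)·(-3.2) = -6.9400.

-6.9400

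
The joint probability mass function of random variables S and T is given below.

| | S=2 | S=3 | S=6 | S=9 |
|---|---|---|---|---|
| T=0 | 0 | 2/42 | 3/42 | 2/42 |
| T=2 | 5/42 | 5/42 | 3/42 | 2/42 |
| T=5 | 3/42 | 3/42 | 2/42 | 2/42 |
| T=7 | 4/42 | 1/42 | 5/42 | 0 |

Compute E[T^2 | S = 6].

P(S = 6) = 13/42.
Σ T^2·P over the event = 0·(3/42) + 4·(3/42) + 25·(2/42) + 49·(5/42) = 307/42.
E[T^2 | S = 6] = (307/42) / (13/42) = 307/13.

307/13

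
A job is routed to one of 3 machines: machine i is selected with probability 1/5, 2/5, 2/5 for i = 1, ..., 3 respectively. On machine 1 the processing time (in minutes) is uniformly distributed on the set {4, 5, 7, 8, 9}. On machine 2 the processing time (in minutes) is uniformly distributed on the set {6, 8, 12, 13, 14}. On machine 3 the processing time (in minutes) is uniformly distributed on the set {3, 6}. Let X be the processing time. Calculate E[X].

E[X | machine 1] = (4+5+7+8+9)/5 = 33/5.
E[X | machine 2] = (6+8+12+13+14)/5 = 53/5.
E[X | machine 3] = (3+6)/2 = 9/2.
E[X] = (1/5)·(33/5) + (2/5)·(53/5) + (2/5)·(9/2) = 184/25.

184/25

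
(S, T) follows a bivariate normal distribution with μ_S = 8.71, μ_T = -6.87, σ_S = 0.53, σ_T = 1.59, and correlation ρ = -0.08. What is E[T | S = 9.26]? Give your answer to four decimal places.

For a bivariate normal, E[T | S=x] = μ_T + ρ·(σ_T/σ_S)·(x − μ_S).
E[T | S=9.26] = -6.87 + (-0.08)·(1.59/0.53)·(9.26 − (8.71)) = -6.87 + (-0.24)·(0.55) = -7.0020.

-7.0020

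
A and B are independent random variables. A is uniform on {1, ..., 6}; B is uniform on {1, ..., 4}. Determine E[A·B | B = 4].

14

Outcomes with B = 4: (1,4), (2,4), (3,4), (4,4), (5,4), (6,4), each with probability 1/24.
E[A·B | B = 4] = (4 + 8 + 12 + 16 + 20 + 24) / 6 = 14.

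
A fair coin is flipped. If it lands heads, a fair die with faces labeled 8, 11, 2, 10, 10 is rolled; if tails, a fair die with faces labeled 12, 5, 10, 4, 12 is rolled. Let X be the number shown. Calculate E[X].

42/5

E[X | heads] = (8+11+2+10+10)/5 = 41/5.
E[X | tails] = (12+5+10+4+12)/5 = 43/5.
By the law of total expectation,
E[X] = (1/2)·(41/5) + (1/2)·(43/5) = 42/5.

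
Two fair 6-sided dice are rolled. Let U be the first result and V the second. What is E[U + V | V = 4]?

15/2

Outcomes with V = 4: (1,4), (2,4), (3,4), (4,4), (5,4), (6,4), each with probability 1/36.
E[U + V | V = 4] = (5 + 6 + 7 + 8 + 9 + 10) / 6 = 15/2.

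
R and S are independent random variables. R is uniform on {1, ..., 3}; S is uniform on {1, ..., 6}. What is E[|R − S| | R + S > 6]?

Outcomes with R + S > 6: (1,6), (2,5), (2,6), (3,4), (3,5), (3,6), each with probability 1/18.
E[|R − S| | R + S > 6] = (5 + 3 + 4 + 1 + 2 + 3) / 6 = 3.

3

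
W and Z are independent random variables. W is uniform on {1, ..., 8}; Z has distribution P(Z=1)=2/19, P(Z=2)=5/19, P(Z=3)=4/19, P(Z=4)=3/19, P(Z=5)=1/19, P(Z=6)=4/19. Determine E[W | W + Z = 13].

36/5

P(W + Z = 13) = 5/152.
Summing W·P(x,y) over outcomes with W + Z = 13 gives 9/38.
E[W | W + Z = 13] = (9/38) / (5/152) = 36/5.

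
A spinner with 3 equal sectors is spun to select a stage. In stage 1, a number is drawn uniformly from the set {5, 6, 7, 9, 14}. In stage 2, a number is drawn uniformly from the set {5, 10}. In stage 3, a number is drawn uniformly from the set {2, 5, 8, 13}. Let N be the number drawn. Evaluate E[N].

E[N | stage 1] = (5+6+7+9+14)/5 = 41/5.
E[N | stage 2] = (5+10)/2 = 15/2.
E[N | stage 3] = (2+5+8+13)/4 = 7.
E[N] = (1/3)·(41/5) + (1/3)·(15/2) + (1/3)·(7) = 227/30.

227/30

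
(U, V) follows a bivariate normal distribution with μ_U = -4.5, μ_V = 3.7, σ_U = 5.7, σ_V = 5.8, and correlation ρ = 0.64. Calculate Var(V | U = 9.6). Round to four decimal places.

Var(V | U=x) = (1 − ρ²)·σ_V².
Var(V | U=9.6) = (5.8)²·(1 − (0.64)²) = 33.64·0.5904 = 19.8611.

19.8611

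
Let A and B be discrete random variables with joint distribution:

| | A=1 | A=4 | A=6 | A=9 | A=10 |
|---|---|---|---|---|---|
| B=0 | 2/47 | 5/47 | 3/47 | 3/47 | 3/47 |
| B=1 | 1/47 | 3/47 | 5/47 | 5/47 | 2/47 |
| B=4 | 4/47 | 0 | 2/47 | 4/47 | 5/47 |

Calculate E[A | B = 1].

27/4

P(B = 1) = 16/47.
Σ A·P over the event = 1·(1/47) + 4·(3/47) + 6·(5/47) + 9·(5/47) + 10·(2/47) = 108/47.
E[A | B = 1] = (108/47) / (16/47) = 27/4.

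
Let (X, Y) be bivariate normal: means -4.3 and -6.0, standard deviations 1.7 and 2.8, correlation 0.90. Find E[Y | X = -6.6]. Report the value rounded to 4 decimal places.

-9.4094

The regression of Y on X has slope ρ·σ_Y/σ_X and passes through (μ_X, μ_Y).
E[Y | X=-6.6] = -6.0 + (0.90)·(2.8/1.7)·(-6.6 − (-4.3)) = -6.0 + (1.48235)·(-2.3) = -9.4094.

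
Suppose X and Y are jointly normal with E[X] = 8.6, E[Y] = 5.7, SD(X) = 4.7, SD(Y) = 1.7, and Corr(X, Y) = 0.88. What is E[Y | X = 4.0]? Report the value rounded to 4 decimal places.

4.2358

E[Y | X=x] = μ_Y + ρ(σ_Y/σ_X)(x − μ_X) for jointly normal variables.
E[Y | X=4.0] = 5.7 + (0.88)·(1.7/4.7)·(4.0 − (8.6)) = 5.7 + (0.3183)·(-4.6) = 4.2358.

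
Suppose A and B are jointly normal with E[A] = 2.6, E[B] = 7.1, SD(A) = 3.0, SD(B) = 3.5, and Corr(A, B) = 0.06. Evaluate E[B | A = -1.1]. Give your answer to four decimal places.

For a bivariate normal, E[B | A=x] = μ_B + ρ·(σ_B/σ_A)·(x − μ_A).
E[B | A=-1.1] = 7.1 + (0.06)·(3.5/3.0)·(-1.1 − (2.6)) = 7.1 + (0.07)·(-3.7) = 6.8410.

6.8410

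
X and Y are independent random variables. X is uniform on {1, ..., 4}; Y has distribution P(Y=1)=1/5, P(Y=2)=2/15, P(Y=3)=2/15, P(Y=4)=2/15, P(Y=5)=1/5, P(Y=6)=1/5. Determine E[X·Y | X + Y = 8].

113/8

P(X + Y = 8) = 2/15.
Summing XY·P(x,y) over outcomes with X + Y = 8 gives 113/60.
E[X·Y | X + Y = 8] = (113/60) / (2/15) = 113/8.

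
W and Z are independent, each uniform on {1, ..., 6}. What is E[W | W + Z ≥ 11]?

Outcomes with W + Z ≥ 11: (5,6), (6,5), (6,6), each with probability 1/36.
E[W | W + Z ≥ 11] = (5 + 6 + 6) / 3 = 17/3.

17/3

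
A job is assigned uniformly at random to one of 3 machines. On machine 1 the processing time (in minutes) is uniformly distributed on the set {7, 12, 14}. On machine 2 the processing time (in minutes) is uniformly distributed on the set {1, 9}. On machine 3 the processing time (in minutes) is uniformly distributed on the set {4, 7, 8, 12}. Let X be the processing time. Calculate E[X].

95/12

E[X | machine 1] = (7+12+14)/3 = 11.
E[X | machine 2] = (1+9)/2 = 5.
E[X | machine 3] = (4+7+8+12)/4 = 31/4.
By the law of total expectation,
E[X] = (1/3)·(11) + (1/3)·(5) + (1/3)·(31/4) = 95/12.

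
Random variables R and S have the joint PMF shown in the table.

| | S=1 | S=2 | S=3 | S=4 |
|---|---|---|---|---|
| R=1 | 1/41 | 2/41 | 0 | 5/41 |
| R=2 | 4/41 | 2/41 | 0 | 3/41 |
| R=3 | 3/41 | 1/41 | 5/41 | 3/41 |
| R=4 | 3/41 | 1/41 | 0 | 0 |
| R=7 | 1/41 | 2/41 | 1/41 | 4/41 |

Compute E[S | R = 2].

P(R = 2) = 9/41.
Σ S·P over the event = 1·(4/41) + 2·(2/41) + 4·(3/41) = 20/41.
E[S | R = 2] = (20/41) / (9/41) = 20/9.

20/9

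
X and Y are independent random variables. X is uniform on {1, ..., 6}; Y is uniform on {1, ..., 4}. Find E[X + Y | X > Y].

P(X > Y) = 7/12.
Summing (X+Y)·P(x,y) over outcomes with X > Y gives 47/12.
E[X + Y | X > Y] = (47/12) / (7/12) = 47/7.

47/7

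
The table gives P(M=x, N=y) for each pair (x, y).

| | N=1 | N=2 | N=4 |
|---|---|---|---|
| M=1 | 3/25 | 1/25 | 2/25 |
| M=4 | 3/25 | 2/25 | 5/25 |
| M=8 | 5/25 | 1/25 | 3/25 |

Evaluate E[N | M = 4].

P(M = 4) = 2/5.
Σ N·P over the event = 1·(3/25) + 2·(2/25) + 4·(5/25) = 27/25.
E[N | M = 4] = (27/25) / (2/5) = 27/10.

27/10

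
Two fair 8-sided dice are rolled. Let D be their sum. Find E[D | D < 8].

16/3

P(D < 8) = 21/64.
Σ over the event: 2·1/64 + 3·1/32 + 4·3/64 + 5·1/16 + 6·5/64 + 7·3/32 = 7/4.
E[D | D < 8] = (7/4) / (21/64) = 16/3.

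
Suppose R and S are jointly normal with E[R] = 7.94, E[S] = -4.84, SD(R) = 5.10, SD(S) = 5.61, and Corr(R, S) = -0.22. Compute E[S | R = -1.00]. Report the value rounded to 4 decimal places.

-2.6765

E[S | R=x] = μ_S + ρ(σ_S/σ_R)(x − μ_R) for jointly normal variables.
E[S | R=-1.00] = -4.84 + (-0.22)·(5.61/5.10)·(-1.00 − (7.94)) = -4.84 + (-0.242)·(-8.94) = -2.6765.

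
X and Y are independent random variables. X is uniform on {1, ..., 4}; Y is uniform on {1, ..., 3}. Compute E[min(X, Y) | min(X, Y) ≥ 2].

Outcomes with min(X, Y) ≥ 2: (2,2), (2,3), (3,2), (3,3), (4,2), (4,3), each with probability 1/12.
E[min(X, Y) | min(X, Y) ≥ 2] = (2 + 2 + 2 + 3 + 2 + 3) / 6 = 7/3.

7/3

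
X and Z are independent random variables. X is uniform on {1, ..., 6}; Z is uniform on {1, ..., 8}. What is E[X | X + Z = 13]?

11/2

Outcomes with X + Z = 13: (5,8), (6,7), each with probability 1/48.
E[X | X + Z = 13] = (5 + 6) / 2 = 11/2.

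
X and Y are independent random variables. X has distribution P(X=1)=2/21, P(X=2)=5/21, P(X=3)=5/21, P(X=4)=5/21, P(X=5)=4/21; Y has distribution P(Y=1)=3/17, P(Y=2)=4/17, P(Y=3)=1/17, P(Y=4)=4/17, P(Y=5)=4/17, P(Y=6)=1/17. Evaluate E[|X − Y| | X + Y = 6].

P(X + Y = 6) = 65/357.
Summing |X−Y|·P(x,y) over outcomes with X + Y = 6 gives 160/357.
E[|X − Y| | X + Y = 6] = (160/357) / (65/357) = 32/13.

32/13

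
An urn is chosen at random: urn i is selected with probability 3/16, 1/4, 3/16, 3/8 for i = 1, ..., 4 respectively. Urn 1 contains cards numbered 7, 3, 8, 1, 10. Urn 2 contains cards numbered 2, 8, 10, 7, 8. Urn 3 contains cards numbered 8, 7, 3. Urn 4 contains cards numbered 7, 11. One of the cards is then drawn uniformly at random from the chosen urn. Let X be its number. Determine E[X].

E[X | urn 1] = (7+3+8+1+10)/5 = 29/5.
E[X | urn 2] = (2+8+10+7+8)/5 = 7.
E[X | urn 3] = (8+7+3)/3 = 6.
E[X | urn 4] = (7+11)/2 = 9.
E[X] = (3/16)·(29/5) + (1/4)·(7) + (3/16)·(6) + (3/8)·(9) = 587/80.

587/80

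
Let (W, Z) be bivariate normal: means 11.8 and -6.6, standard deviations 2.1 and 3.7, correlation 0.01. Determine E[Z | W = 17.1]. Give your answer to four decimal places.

-6.5066

For a bivariate normal, E[Z | W=x] = μ_Z + ρ·(σ_Z/σ_W)·(x − μ_W).
E[Z | W=17.1] = -6.6 + (0.01)·(3.7/2.1)·(17.1 − (11.8)) = -6.6 + (0.017619)·(5.3) = -6.5066.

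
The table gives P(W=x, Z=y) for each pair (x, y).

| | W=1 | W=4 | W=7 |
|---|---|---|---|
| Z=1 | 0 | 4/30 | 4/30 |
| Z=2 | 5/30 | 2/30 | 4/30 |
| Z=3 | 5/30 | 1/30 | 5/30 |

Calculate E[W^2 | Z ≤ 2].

P(Z ≤ 2) = 19/30.
Summing W^2·P(W=x,Z=y) over the conditioning event gives 493/30.
E[W^2 | Z ≤ 2] = (493/30) / (19/30) = 493/19.

493/19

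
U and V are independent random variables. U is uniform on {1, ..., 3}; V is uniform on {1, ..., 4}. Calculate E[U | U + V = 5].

P(U + V = 5) = 1/4.
Summing U·P(x,y) over outcomes with U + V = 5 gives 1/2.
E[U | U + V = 5] = (1/2) / (1/4) = 2.

2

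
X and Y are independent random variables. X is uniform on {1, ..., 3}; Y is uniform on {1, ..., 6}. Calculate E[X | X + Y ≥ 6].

20/9

Outcomes with X + Y ≥ 6: (1,5), (1,6), (2,4), (2,5), (2,6), (3,3), (3,4), (3,5), (3,6), each with probability 1/18.
E[X | X + Y ≥ 6] = (1 + 1 + 2 + 2 + 2 + 3 + 3 + 3 + 3) / 9 = 20/9.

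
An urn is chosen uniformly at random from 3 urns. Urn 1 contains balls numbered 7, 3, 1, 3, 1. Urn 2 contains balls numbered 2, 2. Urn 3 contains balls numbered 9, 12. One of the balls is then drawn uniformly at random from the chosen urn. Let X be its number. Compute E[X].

31/6

E[X | urn 1] = (7+3+1+3+1)/5 = 3.
E[X | urn 2] = (2+2)/2 = 2.
E[X | urn 3] = (9+12)/2 = 21/2.
By the law of total expectation,
E[X] = (1/3)·(3) + (1/3)·(2) + (1/3)·(21/2) = 31/6.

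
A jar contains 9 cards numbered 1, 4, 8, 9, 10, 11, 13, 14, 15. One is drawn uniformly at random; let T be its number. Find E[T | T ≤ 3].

P(T ≤ 3) = 1/9.
Σ over the event: 1·1/9 = 1/9.
E[T | T ≤ 3] = (1/9) / (1/9) = 1.

1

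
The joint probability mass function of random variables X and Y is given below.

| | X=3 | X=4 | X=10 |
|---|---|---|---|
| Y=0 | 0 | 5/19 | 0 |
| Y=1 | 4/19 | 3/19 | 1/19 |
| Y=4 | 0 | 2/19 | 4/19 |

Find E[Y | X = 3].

P(X = 3) = 4/19.
Summing Y·P(X=x,Y=y) over the conditioning event gives 4/19.
E[Y | X = 3] = (4/19) / (4/19) = 1.

1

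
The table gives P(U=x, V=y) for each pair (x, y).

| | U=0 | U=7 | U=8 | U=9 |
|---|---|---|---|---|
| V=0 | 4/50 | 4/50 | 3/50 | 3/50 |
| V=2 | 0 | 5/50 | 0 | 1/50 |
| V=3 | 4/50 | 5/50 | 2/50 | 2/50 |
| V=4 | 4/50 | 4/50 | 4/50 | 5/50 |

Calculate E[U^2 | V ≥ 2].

859/18

P(V ≥ 2) = 18/25.
Summing U^2·P(U=x,V=y) over the conditioning event gives 859/25.
E[U^2 | V ≥ 2] = (859/25) / (18/25) = 859/18.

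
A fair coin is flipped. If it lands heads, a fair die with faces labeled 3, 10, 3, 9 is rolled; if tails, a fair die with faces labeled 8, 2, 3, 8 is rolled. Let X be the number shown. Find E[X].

23/4

E[X | heads] = (3+10+3+9)/4 = 25/4.
E[X | tails] = (8+2+3+8)/4 = 21/4.
By the law of total expectation,
E[X] = (1/2)·(25/4) + (1/2)·(21/4) = 23/4.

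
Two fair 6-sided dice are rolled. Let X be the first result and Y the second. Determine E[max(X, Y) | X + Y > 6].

P(X + Y > 6) = 7/12.
Summing max(X,Y)·P(x,y) over outcomes with X + Y > 6 gives 113/36.
E[max(X, Y) | X + Y > 6] = (113/36) / (7/12) = 113/21.

113/21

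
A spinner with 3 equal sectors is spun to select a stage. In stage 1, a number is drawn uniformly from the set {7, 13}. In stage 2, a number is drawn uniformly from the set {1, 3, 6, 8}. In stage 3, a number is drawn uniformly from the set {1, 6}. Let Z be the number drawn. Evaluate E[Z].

6

E[Z | stage 1] = (7+13)/2 = 10.
E[Z | stage 2] = (1+3+6+8)/4 = 9/2.
E[Z | stage 3] = (1+6)/2 = 7/2.
By the law of total expectation,
E[Z] = (1/3)·(10) + (1/3)·(9/2) + (1/3)·(7/2) = 6.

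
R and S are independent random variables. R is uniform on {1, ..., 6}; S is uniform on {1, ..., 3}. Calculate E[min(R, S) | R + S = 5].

5/3

P(R + S = 5) = 1/6.
Summing min(R,S)·P(x,y) over outcomes with R + S = 5 gives 5/18.
E[min(R, S) | R + S = 5] = (5/18) / (1/6) = 5/3.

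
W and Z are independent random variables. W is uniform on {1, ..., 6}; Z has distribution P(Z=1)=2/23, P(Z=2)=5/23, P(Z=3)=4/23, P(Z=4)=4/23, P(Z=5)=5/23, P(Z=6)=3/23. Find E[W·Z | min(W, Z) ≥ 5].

P(min(W, Z) ≥ 5) = 8/69.
Summing WZ·P(x,y) over outcomes with min(W, Z) ≥ 5 gives 473/138.
E[W·Z | min(W, Z) ≥ 5] = (473/138) / (8/69) = 473/16.

473/16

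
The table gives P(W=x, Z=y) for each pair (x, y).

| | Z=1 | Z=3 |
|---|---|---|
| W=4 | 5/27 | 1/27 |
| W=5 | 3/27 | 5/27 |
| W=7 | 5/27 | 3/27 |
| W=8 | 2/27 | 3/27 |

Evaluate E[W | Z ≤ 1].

86/15

P(Z ≤ 1) = 5/9.
Σ W·P over the event = 4·(5/27) + 5·(3/27) + 7·(5/27) + 8·(2/27) = 86/27.
E[W | Z ≤ 1] = (86/27) / (5/9) = 86/15.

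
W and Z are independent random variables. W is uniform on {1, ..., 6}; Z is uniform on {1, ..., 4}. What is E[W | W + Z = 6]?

P(W + Z = 6) = 1/6.
Summing W·P(x,y) over outcomes with W + Z = 6 gives 7/12.
E[W | W + Z = 6] = (7/12) / (1/6) = 7/2.

7/2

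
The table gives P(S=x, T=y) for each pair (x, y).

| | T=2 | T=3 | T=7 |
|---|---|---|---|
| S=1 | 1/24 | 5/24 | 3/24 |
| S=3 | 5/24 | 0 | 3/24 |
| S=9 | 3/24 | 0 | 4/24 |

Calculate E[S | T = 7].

24/5

P(T = 7) = 5/12.
Σ S·P over the event = 1·(3/24) + 3·(3/24) + 9·(4/24) = 2.
E[S | T = 7] = (2) / (5/12) = 24/5.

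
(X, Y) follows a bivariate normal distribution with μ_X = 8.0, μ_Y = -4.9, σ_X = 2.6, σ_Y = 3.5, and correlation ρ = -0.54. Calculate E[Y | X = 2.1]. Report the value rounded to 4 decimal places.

For a bivariate normal, E[Y | X=x] = μ_Y + ρ·(σ_Y/σ_X)·(x − μ_X).
E[Y | X=2.1] = -4.9 + (-0.54)·(3.5/2.6)·(2.1 − (8.0)) = -4.9 + (-0.72692)·(-5.9) = -0.6112.

-0.6112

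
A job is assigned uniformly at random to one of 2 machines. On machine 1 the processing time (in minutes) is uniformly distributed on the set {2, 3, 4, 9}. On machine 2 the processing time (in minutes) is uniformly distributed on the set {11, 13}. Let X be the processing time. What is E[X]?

E[X | machine 1] = (2+3+4+9)/4 = 9/2.
E[X | machine 2] = (11+13)/2 = 12.
By the law of total expectation,
E[X] = (1/2)·(9/2) + (1/2)·(12) = 33/4.

33/4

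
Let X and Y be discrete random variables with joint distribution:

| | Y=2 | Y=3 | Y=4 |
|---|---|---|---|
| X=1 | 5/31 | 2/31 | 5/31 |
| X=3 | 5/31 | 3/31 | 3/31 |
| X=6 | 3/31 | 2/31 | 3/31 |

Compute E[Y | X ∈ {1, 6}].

3

P(X ∈ {1, 6}) = 20/31.
Σ Y·P over the event = 2·(5/31) + 3·(2/31) + 4·(5/31) + 2·(3/31) + 3·(2/31) + 4·(3/31) = 60/31.
E[Y | X ∈ {1, 6}] = (60/31) / (20/31) = 3.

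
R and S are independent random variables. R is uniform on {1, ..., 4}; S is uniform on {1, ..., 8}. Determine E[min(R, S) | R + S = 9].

5/2

Outcomes with R + S = 9: (1,8), (2,7), (3,6), (4,5), each with probability 1/32.
E[min(R, S) | R + S = 9] = (1 + 2 + 3 + 4) / 4 = 5/2.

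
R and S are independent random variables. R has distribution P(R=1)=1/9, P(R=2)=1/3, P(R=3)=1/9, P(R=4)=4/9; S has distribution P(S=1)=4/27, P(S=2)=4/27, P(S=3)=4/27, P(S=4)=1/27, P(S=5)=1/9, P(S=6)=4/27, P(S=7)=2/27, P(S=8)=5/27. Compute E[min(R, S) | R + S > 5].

481/170

P(R + S > 5) = 170/243.
Summing min(R,S)·P(x,y) over outcomes with R + S > 5 gives 481/243.
E[min(R, S) | R + S > 5] = (481/243) / (170/243) = 481/170.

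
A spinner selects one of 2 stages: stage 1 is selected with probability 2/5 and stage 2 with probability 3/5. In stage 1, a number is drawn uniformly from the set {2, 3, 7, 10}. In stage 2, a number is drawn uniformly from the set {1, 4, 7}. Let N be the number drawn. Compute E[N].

E[N | stage 1] = (2+3+7+10)/4 = 11/2.
E[N | stage 2] = (1+4+7)/3 = 4.
E[N] = (2/5)·(11/2) + (3/5)·(4) = 23/5.

23/5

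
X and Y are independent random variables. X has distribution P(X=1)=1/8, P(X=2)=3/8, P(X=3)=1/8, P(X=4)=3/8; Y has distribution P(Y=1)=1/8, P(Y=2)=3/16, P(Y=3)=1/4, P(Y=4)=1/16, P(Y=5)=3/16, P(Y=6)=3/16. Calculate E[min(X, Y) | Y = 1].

P(Y = 1) = 1/8.
Summing min(X,Y)·P(x,y) over outcomes with Y = 1 gives 1/8.
E[min(X, Y) | Y = 1] = (1/8) / (1/8) = 1.

1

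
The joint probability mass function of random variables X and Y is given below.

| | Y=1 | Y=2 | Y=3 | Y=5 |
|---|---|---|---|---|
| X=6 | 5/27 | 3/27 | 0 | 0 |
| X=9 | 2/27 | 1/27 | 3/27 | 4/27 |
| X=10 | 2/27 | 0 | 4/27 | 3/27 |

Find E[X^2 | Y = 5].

P(Y = 5) = 7/27.
Summing X^2·P(X=x,Y=y) over the conditioning event gives 208/9.
E[X^2 | Y = 5] = (208/9) / (7/27) = 624/7.

624/7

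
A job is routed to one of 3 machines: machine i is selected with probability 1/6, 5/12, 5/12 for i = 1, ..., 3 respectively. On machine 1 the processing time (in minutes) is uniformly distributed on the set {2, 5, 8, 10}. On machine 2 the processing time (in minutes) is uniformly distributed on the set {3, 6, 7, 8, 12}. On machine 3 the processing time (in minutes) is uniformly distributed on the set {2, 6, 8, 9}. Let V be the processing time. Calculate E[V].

319/48

E[V | machine 1] = (2+5+8+10)/4 = 25/4.
E[V | machine 2] = (3+6+7+8+12)/5 = 36/5.
E[V | machine 3] = (2+6+8+9)/4 = 25/4.
By the law of total expectation,
E[V] = (1/6)·(25/4) + (5/12)·(36/5) + (5/12)·(25/4) = 319/48.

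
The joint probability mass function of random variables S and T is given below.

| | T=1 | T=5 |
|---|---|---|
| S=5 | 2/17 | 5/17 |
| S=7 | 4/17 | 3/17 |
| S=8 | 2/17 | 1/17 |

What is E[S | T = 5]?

6

P(T = 5) = 9/17.
Σ S·P over the event = 5·(5/17) + 7·(3/17) + 8·(1/17) = 54/17.
E[S | T = 5] = (54/17) / (9/17) = 6.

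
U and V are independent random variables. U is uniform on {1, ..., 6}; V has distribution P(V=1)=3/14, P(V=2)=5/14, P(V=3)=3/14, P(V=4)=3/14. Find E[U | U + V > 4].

129/31

P(U + V > 4) = 31/42.
Summing U·P(x,y) over outcomes with U + V > 4 gives 43/14.
E[U | U + V > 4] = (43/14) / (31/42) = 129/31.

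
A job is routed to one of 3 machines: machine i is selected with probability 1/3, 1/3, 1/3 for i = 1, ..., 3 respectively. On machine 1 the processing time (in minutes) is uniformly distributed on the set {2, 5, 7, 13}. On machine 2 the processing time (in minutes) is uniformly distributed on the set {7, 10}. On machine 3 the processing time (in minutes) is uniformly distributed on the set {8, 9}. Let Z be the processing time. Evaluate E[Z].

E[Z | machine 1] = (2+5+7+13)/4 = 27/4.
E[Z | machine 2] = (7+10)/2 = 17/2.
E[Z | machine 3] = (8+9)/2 = 17/2.
E[Z] = (1/3)·(27/4) + (1/3)·(17/2) + (1/3)·(17/2) = 95/12.

95/12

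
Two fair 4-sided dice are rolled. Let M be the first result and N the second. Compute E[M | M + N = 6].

Outcomes with M + N = 6: (2,4), (3,3), (4,2), each with probability 1/16.
E[M | M + N = 6] = (2 + 3 + 4) / 3 = 3.

3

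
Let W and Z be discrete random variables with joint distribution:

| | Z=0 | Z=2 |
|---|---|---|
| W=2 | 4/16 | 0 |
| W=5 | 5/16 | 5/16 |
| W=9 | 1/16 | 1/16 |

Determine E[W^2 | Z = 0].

P(Z = 0) = 5/8.
Σ W^2·P over the event = 4·(4/16) + 25·(5/16) + 81·(1/16) = 111/8.
E[W^2 | Z = 0] = (111/8) / (5/8) = 111/5.

111/5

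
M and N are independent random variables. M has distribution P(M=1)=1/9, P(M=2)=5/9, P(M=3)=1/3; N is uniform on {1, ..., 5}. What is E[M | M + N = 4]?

P(M + N = 4) = 1/5.
Summing M·P(x,y) over outcomes with M + N = 4 gives 4/9.
E[M | M + N = 4] = (4/9) / (1/5) = 20/9.

20/9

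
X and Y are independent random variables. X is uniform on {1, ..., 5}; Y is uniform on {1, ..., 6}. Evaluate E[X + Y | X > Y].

6

Outcomes with X > Y: (2,1), (3,1), (3,2), (4,1), (4,2), (4,3), (5,1), (5,2), (5,3), (5,4), each with probability 1/30.
E[X + Y | X > Y] = (3 + 4 + 5 + 5 + 6 + 7 + 6 + 7 + 8 + 9) / 10 = 6.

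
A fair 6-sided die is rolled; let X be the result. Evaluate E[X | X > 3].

5

Given X > 3, X is equally likely to be any of {4, 5, 6}.
E[X | X > 3] = (4 + 5 + 6) / 3 = 5.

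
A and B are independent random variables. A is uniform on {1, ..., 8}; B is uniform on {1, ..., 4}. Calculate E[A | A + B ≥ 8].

P(A + B ≥ 8) = 7/16.
Summing A·P(x,y) over outcomes with A + B ≥ 8 gives 23/8.
E[A | A + B ≥ 8] = (23/8) / (7/16) = 46/7.

46/7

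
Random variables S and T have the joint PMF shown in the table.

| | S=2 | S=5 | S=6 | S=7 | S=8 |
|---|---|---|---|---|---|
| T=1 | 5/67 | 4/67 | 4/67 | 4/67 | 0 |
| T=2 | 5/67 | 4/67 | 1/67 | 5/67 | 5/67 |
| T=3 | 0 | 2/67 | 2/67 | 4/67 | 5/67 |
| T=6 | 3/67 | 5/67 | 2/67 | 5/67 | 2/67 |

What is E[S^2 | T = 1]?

460/17

P(T = 1) = 17/67.
Σ S^2·P over the event = 4·(5/67) + 25·(4/67) + 36·(4/67) + 49·(4/67) = 460/67.
E[S^2 | T = 1] = (460/67) / (17/67) = 460/17.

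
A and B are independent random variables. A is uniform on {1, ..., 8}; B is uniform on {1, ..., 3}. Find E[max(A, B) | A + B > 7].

62/9

Outcomes with A + B > 7: (5,3), (6,2), (6,3), (7,1), (7,2), (7,3), (8,1), (8,2), (8,3), each with probability 1/24.
E[max(A, B) | A + B > 7] = (5 + 6 + 6 + 7 + 7 + 7 + 8 + 8 + 8) / 9 = 62/9.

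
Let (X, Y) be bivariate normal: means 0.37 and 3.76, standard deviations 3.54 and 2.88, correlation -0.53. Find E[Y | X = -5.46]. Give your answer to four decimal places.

For a bivariate normal, E[Y | X=x] = μ_Y + ρ·(σ_Y/σ_X)·(x − μ_X).
E[Y | X=-5.46] = 3.76 + (-0.53)·(2.88/3.54)·(-5.46 − (0.37)) = 3.76 + (-0.43119)·(-5.83) = 6.2738.

6.2738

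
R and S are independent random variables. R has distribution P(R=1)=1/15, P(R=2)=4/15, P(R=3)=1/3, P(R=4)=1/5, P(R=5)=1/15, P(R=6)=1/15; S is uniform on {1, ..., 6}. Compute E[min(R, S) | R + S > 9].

P(R + S > 9) = 4/45.
Summing min(R,S)·P(x,y) over outcomes with R + S > 9 gives 37/90.
E[min(R, S) | R + S > 9] = (37/90) / (4/45) = 37/8.

37/8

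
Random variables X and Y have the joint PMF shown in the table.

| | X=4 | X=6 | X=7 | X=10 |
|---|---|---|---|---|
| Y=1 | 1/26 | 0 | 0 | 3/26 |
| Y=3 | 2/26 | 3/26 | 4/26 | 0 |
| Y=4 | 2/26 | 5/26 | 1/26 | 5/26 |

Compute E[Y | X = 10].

23/8

P(X = 10) = 4/13.
Summing Y·P(X=x,Y=y) over the conditioning event gives 23/26.
E[Y | X = 10] = (23/26) / (4/13) = 23/8.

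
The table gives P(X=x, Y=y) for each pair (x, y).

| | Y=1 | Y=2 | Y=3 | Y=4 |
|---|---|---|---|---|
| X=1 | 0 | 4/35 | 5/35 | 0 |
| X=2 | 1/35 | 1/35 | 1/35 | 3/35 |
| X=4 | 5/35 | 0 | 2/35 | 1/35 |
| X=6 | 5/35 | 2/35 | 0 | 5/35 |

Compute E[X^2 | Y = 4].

P(Y = 4) = 9/35.
Σ X^2·P over the event = 4·(3/35) + 16·(1/35) + 36·(5/35) = 208/35.
E[X^2 | Y = 4] = (208/35) / (9/35) = 208/9.

208/9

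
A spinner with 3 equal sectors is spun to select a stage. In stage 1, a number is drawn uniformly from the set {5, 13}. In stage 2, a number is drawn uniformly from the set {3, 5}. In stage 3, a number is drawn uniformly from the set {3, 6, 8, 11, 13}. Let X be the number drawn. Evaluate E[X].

106/15

E[X | stage 1] = (5+13)/2 = 9.
E[X | stage 2] = (3+5)/2 = 4.
E[X | stage 3] = (3+6+8+11+13)/5 = 41/5.
E[X] = (1/3)·(9) + (1/3)·(4) + (1/3)·(41/5) = 106/15.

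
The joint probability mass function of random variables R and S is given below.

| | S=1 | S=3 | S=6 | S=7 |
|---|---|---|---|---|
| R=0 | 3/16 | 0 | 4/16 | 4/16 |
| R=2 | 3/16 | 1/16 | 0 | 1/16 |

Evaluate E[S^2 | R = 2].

P(R = 2) = 5/16.
Summing S^2·P(R=x,S=y) over the conditioning event gives 61/16.
E[S^2 | R = 2] = (61/16) / (5/16) = 61/5.

61/5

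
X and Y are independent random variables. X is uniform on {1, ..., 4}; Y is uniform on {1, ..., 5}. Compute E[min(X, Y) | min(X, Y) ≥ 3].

P(min(X, Y) ≥ 3) = 3/10.
Summing min(X,Y)·P(x,y) over outcomes with min(X, Y) ≥ 3 gives 1.
E[min(X, Y) | min(X, Y) ≥ 3] = (1) / (3/10) = 10/3.

10/3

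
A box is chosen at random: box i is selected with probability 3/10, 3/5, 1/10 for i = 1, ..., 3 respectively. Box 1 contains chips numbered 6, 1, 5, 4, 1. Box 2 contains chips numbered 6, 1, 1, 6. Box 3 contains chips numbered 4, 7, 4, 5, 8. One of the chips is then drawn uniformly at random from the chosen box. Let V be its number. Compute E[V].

92/25

E[V | box 1] = (6+1+5+4+1)/5 = 17/5.
E[V | box 2] = (6+1+1+6)/4 = 7/2.
E[V | box 3] = (4+7+4+5+8)/5 = 28/5.
By the law of total expectation,
E[V] = (3/10)·(17/5) + (3/5)·(7/2) + (1/10)·(28/5) = 92/25.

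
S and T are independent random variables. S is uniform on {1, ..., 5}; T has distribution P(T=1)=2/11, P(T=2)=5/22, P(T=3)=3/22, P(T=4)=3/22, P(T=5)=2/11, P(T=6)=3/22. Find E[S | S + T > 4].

288/85

P(S + T > 4) = 17/22.
Summing S·P(x,y) over outcomes with S + T > 4 gives 144/55.
E[S | S + T > 4] = (144/55) / (17/22) = 288/85.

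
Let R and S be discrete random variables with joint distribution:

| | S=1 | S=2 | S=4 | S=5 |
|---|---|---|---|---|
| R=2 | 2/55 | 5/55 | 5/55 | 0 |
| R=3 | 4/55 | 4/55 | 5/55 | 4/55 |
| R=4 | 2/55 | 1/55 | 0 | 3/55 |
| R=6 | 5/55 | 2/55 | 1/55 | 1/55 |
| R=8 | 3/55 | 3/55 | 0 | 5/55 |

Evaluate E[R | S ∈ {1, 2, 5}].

P(S ∈ {1, 2, 5}) = 4/5.
Summing R·P(R=x,S=y) over the conditioning event gives 42/11.
E[R | S ∈ {1, 2, 5}] = (42/11) / (4/5) = 105/22.

105/22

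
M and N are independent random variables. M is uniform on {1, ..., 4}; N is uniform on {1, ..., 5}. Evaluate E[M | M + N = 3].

3/2

Outcomes with M + N = 3: (1,2), (2,1), each with probability 1/20.
E[M | M + N = 3] = (1 + 2) / 2 = 3/2.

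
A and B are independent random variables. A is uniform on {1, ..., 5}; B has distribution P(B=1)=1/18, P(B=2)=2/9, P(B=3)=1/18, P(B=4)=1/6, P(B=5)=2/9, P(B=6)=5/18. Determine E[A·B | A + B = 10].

P(A + B = 10) = 1/10.
Summing AB·P(x,y) over outcomes with A + B = 10 gives 22/9.
E[A·B | A + B = 10] = (22/9) / (1/10) = 220/9.

220/9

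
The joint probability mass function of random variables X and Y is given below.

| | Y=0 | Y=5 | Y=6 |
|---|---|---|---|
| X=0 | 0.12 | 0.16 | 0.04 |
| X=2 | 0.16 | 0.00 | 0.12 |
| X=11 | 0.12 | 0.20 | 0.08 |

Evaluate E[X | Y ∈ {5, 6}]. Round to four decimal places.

5.5333

P(Y ∈ {5, 6}) = 0.60.
Σ X·P over the event = 0·(0.16) + 0·(0.04) + 2·(0.12) + 11·(0.20) + 11·(0.08) = 3.32.
E[X | Y ∈ {5, 6}] = (3.32) / (0.60) = 5.5333.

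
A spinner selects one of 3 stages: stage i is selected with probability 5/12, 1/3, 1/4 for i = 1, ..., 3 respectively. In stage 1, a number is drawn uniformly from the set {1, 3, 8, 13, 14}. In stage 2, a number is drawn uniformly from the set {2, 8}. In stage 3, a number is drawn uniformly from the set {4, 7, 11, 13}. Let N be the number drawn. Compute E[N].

E[N | stage 1] = (1+3+8+13+14)/5 = 39/5.
E[N | stage 2] = (2+8)/2 = 5.
E[N | stage 3] = (4+7+11+13)/4 = 35/4.
By the law of total expectation,
E[N] = (5/12)·(39/5) + (1/3)·(5) + (1/4)·(35/4) = 341/48.

341/48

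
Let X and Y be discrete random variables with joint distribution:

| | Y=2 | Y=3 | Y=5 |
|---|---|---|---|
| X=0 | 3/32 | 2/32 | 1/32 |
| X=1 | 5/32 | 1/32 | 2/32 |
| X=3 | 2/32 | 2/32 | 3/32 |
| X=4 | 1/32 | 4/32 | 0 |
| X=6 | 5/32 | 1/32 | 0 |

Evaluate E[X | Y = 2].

45/16

P(Y = 2) = 1/2.
Σ X·P over the event = 0·(3/32) + 1·(5/32) + 3·(2/32) + 4·(1/32) + 6·(5/32) = 45/32.
E[X | Y = 2] = (45/32) / (1/2) = 45/16.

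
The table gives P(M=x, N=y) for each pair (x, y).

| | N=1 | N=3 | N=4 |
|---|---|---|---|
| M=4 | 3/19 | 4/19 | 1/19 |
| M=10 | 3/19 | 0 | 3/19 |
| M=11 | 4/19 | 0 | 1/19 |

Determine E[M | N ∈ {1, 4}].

131/15

P(N ∈ {1, 4}) = 15/19.
Σ M·P over the event = 4·(3/19) + 4·(1/19) + 10·(3/19) + 10·(3/19) + 11·(4/19) + 11·(1/19) = 131/19.
E[M | N ∈ {1, 4}] = (131/19) / (15/19) = 131/15.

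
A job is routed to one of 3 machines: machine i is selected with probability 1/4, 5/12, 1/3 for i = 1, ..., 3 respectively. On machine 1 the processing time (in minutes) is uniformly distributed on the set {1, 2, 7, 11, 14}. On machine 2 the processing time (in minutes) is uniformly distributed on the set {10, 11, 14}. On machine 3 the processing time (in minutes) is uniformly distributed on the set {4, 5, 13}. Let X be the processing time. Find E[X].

E[X | machine 1] = (1+2+7+11+14)/5 = 7.
E[X | machine 2] = (10+11+14)/3 = 35/3.
E[X | machine 3] = (4+5+13)/3 = 22/3.
E[X] = (1/4)·(7) + (5/12)·(35/3) + (1/3)·(22/3) = 163/18.

163/18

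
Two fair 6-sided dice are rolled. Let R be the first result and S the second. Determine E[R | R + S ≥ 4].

122/33

P(R + S ≥ 4) = 11/12.
Summing R·P(x,y) over outcomes with R + S ≥ 4 gives 61/18.
E[R | R + S ≥ 4] = (61/18) / (11/12) = 122/33.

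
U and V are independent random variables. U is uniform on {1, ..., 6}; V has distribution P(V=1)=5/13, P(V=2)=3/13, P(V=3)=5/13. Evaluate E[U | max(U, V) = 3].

54/23

P(max(U, V) = 3) = 23/78.
Summing U·P(x,y) over outcomes with max(U, V) = 3 gives 9/13.
E[U | max(U, V) = 3] = (9/13) / (23/78) = 54/23.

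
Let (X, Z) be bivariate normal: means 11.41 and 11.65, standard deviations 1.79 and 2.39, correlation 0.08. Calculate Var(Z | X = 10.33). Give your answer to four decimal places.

The conditional variance in a bivariate normal is σ_Z²(1 − ρ²), independent of x.
Var(Z | X=10.33) = (2.39)²·(1 − (0.08)²) = 5.7121·0.9936 = 5.6755.

5.6755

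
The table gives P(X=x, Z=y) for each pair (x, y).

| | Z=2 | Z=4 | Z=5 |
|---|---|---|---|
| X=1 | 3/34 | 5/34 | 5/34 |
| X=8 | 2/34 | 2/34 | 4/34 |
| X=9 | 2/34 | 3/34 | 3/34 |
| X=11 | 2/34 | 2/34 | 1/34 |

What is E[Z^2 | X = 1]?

P(X = 1) = 13/34.
Σ Z^2·P over the event = 4·(3/34) + 16·(5/34) + 25·(5/34) = 217/34.
E[Z^2 | X = 1] = (217/34) / (13/34) = 217/13.

217/13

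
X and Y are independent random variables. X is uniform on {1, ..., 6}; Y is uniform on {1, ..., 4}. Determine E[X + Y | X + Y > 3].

136/21

P(X + Y > 3) = 7/8.
Summing (X+Y)·P(x,y) over outcomes with X + Y > 3 gives 17/3.
E[X + Y | X + Y > 3] = (17/3) / (7/8) = 136/21.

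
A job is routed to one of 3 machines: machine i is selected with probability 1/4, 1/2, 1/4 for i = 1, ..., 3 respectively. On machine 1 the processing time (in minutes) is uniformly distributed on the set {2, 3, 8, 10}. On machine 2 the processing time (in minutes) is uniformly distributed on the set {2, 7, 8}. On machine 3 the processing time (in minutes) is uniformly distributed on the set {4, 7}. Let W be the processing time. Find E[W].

E[W | machine 1] = (2+3+8+10)/4 = 23/4.
E[W | machine 2] = (2+7+8)/3 = 17/3.
E[W | machine 3] = (4+7)/2 = 11/2.
By the law of total expectation,
E[W] = (1/4)·(23/4) + (1/2)·(17/3) + (1/4)·(11/2) = 271/48.

271/48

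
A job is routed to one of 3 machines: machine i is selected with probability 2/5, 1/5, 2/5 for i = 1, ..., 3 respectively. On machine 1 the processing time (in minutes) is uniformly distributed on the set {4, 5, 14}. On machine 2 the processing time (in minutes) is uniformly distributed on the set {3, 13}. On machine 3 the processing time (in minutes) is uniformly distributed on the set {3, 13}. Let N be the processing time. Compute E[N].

118/15

E[N | machine 1] = (4+5+14)/3 = 23/3.
E[N | machine 2] = (3+13)/2 = 8.
E[N | machine 3] = (3+13)/2 = 8.
E[N] = (2/5)·(23/3) + (1/5)·(8) + (2/5)·(8) = 118/15.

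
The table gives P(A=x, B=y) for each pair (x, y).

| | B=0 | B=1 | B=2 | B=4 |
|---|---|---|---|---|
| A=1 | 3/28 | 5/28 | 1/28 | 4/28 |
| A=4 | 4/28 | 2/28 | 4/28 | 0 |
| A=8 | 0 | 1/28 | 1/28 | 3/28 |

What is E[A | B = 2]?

P(B = 2) = 3/14.
Summing A·P(A=x,B=y) over the conditioning event gives 25/28.
E[A | B = 2] = (25/28) / (3/14) = 25/6.

25/6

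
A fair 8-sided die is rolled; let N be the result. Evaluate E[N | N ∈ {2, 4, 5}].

11/3

P(N ∈ {2, 4, 5}) = 3/8.
Σ over the event: 2·1/8 + 4·1/8 + 5·1/8 = 11/8.
E[N | N ∈ {2, 4, 5}] = (11/8) / (3/8) = 11/3.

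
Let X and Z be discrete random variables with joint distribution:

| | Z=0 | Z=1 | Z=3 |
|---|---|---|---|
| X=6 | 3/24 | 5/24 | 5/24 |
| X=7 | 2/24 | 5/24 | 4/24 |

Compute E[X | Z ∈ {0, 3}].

45/7

P(Z ∈ {0, 3}) = 7/12.
Σ X·P over the event = 6·(3/24) + 6·(5/24) + 7·(2/24) + 7·(4/24) = 15/4.
E[X | Z ∈ {0, 3}] = (15/4) / (7/12) = 45/7.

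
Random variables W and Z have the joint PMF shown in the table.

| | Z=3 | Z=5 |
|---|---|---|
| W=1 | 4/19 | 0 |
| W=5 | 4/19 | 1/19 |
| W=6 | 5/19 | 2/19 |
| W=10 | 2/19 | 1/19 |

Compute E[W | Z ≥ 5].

27/4

P(Z ≥ 5) = 4/19.
Σ W·P over the event = 5·(1/19) + 6·(2/19) + 10·(1/19) = 27/19.
E[W | Z ≥ 5] = (27/19) / (4/19) = 27/4.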